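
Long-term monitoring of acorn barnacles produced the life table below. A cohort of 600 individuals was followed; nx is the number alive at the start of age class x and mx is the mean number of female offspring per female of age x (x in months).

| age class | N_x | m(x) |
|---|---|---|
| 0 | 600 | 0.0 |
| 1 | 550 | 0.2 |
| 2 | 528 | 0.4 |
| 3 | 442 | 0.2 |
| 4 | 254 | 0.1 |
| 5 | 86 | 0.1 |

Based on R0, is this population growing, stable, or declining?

declining

lx = nx/n0 = nx/600: 1, 0.91667…, 0.88, 0.73667…, 0.42333…, 0.14333…
R0 = Σ lx·mx = 0 + 0.183333… + 0.352 + 0.147333… + 0.042333… + 0.014333… = 0.739333…
R0 < 1, so the population is declining.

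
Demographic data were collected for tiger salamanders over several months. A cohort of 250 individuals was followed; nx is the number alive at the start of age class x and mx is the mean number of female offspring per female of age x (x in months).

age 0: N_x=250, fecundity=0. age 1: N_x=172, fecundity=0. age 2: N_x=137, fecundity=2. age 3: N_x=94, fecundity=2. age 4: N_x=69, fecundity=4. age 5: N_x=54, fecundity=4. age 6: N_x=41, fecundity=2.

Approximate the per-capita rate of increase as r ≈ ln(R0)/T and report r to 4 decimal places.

0.3888

lx = nx/n0 = nx/250: 1, 0.688, 0.548, 0.376, 0.276, 0.216, 0.164
R0 = Σ lx·mx = 0 + 0 + 1.096 + 0.752 + 1.104 + 0.864 + 0.328 = 4.144
Σ x·lx·mx = 15.152; T = 15.152/4.144 = 3.65637…
r ≈ ln(R0)/T = ln(4.144)/3.65637… = 0.388818… → 0.3888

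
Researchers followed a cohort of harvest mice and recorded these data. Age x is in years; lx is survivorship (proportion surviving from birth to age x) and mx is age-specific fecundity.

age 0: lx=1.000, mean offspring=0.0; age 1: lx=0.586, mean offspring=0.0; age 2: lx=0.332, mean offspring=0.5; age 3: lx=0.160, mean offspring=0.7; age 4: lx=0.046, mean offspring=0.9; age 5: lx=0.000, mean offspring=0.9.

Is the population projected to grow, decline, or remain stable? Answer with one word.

R0 = Σ lx·mx = 0 + 0 + 0.166 + 0.112 + 0.0414 + 0 = 0.3194
R0 < 1, so the population is declining.

declining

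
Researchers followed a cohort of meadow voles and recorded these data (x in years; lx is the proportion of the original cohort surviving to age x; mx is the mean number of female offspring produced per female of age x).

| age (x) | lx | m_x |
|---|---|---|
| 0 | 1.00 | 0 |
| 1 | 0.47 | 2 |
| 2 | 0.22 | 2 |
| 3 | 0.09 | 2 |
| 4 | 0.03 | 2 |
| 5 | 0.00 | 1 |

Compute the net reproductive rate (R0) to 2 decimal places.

lx·mx by age: 0, 0.94, 0.44, 0.18, 0.06, 0
R0 = Σ lx·mx = 1.62 → 1.62

1.62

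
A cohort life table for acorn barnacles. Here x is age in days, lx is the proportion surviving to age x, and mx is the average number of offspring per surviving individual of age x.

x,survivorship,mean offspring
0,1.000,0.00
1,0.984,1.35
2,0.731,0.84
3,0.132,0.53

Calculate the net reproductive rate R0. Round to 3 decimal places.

lx·mx by age: 0, 1.3284, 0.61404, 0.06996
R0 = Σ lx·mx = 2.0124 → 2.012

2.012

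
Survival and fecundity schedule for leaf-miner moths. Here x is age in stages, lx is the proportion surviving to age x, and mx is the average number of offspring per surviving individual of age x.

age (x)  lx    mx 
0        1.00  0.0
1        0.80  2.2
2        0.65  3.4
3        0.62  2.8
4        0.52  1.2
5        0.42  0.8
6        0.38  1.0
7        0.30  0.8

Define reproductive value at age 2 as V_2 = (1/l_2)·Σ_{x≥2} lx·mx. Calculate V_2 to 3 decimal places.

8.502

lx·mx for x ≥ 2: 2.21, 1.736, 0.624, 0.336, 0.38, 0.24 → sum = 5.526
V_2 = 5.526 / l_2 = 5.526 / 0.65 = 8.501538… → 8.502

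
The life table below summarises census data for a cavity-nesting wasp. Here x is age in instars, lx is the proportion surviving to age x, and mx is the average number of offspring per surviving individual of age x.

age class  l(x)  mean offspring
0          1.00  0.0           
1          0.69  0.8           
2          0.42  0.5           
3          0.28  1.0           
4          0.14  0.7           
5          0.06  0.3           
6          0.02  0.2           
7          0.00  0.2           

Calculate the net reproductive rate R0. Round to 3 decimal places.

1.162

lx·mx by age: 0, 0.552, 0.21, 0.28, 0.098, 0.018, 0.004, 0
R0 = Σ lx·mx = 1.162 → 1.162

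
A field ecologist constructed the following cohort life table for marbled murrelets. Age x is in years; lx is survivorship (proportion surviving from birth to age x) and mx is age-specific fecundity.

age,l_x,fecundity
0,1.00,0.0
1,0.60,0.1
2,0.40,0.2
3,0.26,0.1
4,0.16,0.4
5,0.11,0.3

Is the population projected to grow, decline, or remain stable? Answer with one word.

declining

R0 = Σ lx·mx = 0 + 0.06 + 0.08 + 0.026 + 0.064 + 0.033 = 0.263
R0 < 1, so the population is declining.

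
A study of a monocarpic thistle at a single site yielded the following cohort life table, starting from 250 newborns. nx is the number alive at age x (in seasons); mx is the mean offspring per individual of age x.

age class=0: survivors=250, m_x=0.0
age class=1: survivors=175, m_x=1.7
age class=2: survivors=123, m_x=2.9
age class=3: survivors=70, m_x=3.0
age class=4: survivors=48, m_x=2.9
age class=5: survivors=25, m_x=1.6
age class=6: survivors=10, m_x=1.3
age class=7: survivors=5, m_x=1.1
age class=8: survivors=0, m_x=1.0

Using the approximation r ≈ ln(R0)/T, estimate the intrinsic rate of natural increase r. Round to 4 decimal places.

lx = nx/n0 = nx/250: 1, 0.7, 0.492, 0.28, 0.192, 0.1, 0.04, 0.02, 0
R0 = Σ lx·mx = 0 + 1.19 + 1.4268 + 0.84 + 0.5568 + 0.16 + 0.052 + 0.022 + 0 = 4.2476
Σ x·lx·mx = 10.0568; T = 10.0568/4.2476 = 2.36764…
r ≈ ln(R0)/T = ln(4.2476)/2.36764… = 0.610884… → 0.6109

0.6109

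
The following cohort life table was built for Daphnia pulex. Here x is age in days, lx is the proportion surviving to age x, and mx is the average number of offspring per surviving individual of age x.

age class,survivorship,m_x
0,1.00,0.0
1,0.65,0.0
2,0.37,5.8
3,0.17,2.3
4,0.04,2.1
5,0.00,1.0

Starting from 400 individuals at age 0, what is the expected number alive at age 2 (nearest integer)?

148

Expected survivors = N0 · l_2 = 400 × 0.37 = 148 → 148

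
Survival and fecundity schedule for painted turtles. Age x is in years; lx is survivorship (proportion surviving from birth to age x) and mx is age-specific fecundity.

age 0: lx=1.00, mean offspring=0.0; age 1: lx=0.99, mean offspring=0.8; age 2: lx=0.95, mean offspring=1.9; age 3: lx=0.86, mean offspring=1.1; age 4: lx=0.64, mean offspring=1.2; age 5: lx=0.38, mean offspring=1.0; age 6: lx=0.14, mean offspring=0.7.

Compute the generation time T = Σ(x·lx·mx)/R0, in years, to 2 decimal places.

2.67

lx·mx: 0, 0.792, 1.805, 0.946, 0.768, 0.38, 0.098 → R0 = 4.789
x·lx·mx: 0, 0.792, 3.61, 2.838, 3.072, 1.9, 0.588 → Σ = 12.8
T = 12.8 / 4.789 = 2.672792… → 2.67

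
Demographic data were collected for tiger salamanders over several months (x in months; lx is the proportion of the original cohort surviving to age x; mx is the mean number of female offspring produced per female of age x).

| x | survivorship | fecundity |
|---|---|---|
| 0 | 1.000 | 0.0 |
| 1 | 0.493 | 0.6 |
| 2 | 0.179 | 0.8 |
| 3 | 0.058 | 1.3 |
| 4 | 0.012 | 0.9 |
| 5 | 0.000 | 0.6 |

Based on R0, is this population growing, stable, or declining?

declining

R0 = Σ lx·mx = 0 + 0.2958 + 0.1432 + 0.0754 + 0.0108 + 0 = 0.5252
R0 < 1, so the population is declining.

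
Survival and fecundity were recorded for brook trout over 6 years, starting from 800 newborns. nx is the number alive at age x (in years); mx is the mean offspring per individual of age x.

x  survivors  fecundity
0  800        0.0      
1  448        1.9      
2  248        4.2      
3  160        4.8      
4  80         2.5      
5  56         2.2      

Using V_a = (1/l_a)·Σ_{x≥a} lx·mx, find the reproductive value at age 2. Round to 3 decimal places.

8.600

lx = nx/n0 = nx/800: 1, 0.56, 0.31, 0.2, 0.1, 0.07
lx·mx for x ≥ 2: 1.302, 0.96, 0.25, 0.154 → sum = 2.666
V_2 = 2.666 / l_2 = 2.666 / 0.31 = 8.6 → 8.600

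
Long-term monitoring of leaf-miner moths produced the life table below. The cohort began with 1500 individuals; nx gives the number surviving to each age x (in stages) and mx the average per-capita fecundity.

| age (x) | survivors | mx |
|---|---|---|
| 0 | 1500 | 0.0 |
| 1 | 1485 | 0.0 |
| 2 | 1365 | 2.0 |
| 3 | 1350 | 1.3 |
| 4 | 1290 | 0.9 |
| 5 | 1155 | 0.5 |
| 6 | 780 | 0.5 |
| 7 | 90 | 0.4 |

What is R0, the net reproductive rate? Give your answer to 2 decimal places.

4.43

lx = nx/n0 = nx/1500: 1, 0.99, 0.91, 0.9, 0.86, 0.77, 0.52, 0.06
lx·mx by age: 0, 0, 1.82, 1.17, 0.774, 0.385, 0.26, 0.024
R0 = Σ lx·mx = 4.433 → 4.43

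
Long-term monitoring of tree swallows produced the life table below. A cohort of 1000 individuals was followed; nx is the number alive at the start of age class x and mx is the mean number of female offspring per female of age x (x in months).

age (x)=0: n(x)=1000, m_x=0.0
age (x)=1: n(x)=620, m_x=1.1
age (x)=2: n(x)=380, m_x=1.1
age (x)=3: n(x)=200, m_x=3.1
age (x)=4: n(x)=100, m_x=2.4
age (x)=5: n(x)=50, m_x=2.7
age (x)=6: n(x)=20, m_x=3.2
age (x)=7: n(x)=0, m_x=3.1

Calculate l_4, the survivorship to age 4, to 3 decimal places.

0.100

l_4 = n_4/n_0 = 100/1000 = 0.1 → 0.100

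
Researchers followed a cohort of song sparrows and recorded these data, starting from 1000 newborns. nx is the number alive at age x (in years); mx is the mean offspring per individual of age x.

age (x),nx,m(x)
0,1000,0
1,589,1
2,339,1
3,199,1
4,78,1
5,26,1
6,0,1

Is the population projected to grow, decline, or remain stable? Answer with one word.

lx = nx/n0 = nx/1000: 1, 0.589, 0.339, 0.199, 0.078, 0.026, 0
R0 = Σ lx·mx = 0 + 0.589 + 0.339 + 0.199 + 0.078 + 0.026 + 0 = 1.231
R0 > 1, so the population is growing.

growing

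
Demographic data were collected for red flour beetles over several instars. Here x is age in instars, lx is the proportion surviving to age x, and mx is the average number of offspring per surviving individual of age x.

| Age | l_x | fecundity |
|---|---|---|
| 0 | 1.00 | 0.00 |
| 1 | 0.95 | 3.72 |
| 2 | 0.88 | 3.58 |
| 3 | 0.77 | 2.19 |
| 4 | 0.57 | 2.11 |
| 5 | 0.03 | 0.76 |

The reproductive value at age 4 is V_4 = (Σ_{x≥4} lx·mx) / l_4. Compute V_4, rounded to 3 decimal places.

2.150

lx·mx for x ≥ 4: 1.2027, 0.0228 → sum = 1.2255
V_4 = 1.2255 / l_4 = 1.2255 / 0.57 = 2.15 → 2.150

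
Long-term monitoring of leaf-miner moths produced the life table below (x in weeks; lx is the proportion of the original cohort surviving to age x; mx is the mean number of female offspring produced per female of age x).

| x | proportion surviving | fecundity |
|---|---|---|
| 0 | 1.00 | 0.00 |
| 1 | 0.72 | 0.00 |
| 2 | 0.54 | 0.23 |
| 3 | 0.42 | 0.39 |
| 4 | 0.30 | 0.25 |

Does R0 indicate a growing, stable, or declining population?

R0 = Σ lx·mx = 0 + 0 + 0.1242 + 0.1638 + 0.075 = 0.363
R0 < 1, so the population is declining.

declining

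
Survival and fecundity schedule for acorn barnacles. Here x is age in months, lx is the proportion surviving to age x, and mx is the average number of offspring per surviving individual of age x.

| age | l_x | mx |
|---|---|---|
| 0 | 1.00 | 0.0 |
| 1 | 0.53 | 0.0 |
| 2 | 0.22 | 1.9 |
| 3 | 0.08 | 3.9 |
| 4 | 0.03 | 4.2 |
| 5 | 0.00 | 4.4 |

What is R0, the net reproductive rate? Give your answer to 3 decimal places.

0.856

lx·mx by age: 0, 0, 0.418, 0.312, 0.126, 0
R0 = Σ lx·mx = 0.856 → 0.856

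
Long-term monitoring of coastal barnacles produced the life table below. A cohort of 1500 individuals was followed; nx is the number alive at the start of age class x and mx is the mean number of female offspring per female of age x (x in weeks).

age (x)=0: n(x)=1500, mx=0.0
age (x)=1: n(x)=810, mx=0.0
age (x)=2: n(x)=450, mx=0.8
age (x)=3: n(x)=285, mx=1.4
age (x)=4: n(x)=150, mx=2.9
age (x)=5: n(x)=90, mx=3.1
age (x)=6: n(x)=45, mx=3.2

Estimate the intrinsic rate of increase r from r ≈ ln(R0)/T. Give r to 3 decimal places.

0.021

lx = nx/n0 = nx/1500: 1, 0.54, 0.3, 0.19, 0.1, 0.06, 0.03
R0 = Σ lx·mx = 0 + 0 + 0.24 + 0.266 + 0.29 + 0.186 + 0.096 = 1.078
Σ x·lx·mx = 3.944; T = 3.944/1.078 = 3.65863…
r ≈ ln(R0)/T = ln(1.078)/3.65863… = 0.02053… → 0.021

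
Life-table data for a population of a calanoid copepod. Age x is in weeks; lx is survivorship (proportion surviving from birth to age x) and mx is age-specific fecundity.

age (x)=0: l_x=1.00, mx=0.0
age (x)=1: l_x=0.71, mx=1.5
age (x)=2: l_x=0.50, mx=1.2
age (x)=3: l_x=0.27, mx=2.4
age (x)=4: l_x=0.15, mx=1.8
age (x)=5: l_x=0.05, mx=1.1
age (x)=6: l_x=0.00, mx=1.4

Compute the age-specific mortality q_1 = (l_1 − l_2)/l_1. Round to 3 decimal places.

0.296

q_1 = (l_1 − l_2) / l_1 = (0.71 − 0.5) / 0.71
     = 0.21 / 0.71 = 0.295775… → 0.296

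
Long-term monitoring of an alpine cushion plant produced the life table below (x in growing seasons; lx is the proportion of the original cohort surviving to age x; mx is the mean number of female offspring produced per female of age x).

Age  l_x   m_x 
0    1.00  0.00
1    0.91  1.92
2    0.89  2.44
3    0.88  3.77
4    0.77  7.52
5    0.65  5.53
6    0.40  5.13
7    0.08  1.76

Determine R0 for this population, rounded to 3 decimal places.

lx·mx by age: 0, 1.7472, 2.1716, 3.3176, 5.7904, 3.5945, 2.052, 0.1408
R0 = Σ lx·mx = 18.8141 → 18.814

18.814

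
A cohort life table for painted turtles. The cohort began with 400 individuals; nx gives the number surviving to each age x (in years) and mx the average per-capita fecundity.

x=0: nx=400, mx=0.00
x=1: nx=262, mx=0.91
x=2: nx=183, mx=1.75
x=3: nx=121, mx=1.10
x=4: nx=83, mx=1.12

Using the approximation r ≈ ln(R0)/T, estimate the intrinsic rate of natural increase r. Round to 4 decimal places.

lx = nx/n0 = nx/400: 1, 0.655, 0.4575, 0.3025, 0.2075
R0 = Σ lx·mx = 0 + 0.59605 + 0.80063… + 0.33275… + 0.2324… = 1.961825
Σ x·lx·mx = 4.12515; T = 4.12515/1.961825 = 2.10271…
r ≈ ln(R0)/T = ln(1.961825)/2.10271… = 0.320479… → 0.3205

0.3205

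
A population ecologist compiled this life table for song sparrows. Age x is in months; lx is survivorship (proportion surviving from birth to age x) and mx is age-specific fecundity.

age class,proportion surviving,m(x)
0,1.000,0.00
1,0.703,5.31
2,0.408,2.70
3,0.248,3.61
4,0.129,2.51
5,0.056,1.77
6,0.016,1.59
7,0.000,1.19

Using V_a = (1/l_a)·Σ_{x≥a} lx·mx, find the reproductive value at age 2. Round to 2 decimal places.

5.99

lx·mx for x ≥ 2: 1.1016, 0.89528, 0.32379, 0.09912, 0.02544, 0 → sum = 2.44523
V_2 = 2.44523 / l_2 = 2.44523 / 0.408 = 5.993211… → 5.99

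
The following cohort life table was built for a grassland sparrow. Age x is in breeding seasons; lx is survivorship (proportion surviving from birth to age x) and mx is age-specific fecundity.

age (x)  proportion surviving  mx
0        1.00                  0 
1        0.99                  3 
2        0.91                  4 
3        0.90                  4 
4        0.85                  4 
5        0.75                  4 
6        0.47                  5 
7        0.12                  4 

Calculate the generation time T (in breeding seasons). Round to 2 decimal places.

3.45

lx·mx: 0, 2.97, 3.64, 3.6, 3.4, 3, 2.35, 0.48 → R0 = 19.44
x·lx·mx: 0, 2.97, 7.28, 10.8, 13.6, 15, 14.1, 3.36 → Σ = 67.11
T = 67.11 / 19.44 = 3.45216… → 3.45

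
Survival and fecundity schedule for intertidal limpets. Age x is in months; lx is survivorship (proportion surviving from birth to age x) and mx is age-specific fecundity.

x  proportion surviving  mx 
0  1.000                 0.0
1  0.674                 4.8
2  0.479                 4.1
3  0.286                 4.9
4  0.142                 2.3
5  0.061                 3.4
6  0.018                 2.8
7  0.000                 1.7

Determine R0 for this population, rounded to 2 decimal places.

7.18

lx·mx by age: 0, 3.2352, 1.9639, 1.4014, 0.3266, 0.2074, 0.0504, 0
R0 = Σ lx·mx = 7.1849 → 7.18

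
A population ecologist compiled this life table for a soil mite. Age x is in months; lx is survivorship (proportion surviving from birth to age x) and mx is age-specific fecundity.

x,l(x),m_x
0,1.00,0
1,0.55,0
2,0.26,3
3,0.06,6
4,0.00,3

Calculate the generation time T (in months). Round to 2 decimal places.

lx·mx: 0, 0, 0.78, 0.36, 0 → R0 = 1.14
x·lx·mx: 0, 0, 1.56, 1.08, 0 → Σ = 2.64
T = 2.64 / 1.14 = 2.315789… → 2.32

2.32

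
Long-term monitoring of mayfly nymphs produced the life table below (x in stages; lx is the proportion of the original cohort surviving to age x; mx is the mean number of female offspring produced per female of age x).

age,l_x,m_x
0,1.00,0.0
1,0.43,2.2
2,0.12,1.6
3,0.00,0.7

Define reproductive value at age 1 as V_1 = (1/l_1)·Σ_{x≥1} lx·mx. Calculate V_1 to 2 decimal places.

2.65

lx·mx for x ≥ 1: 0.946, 0.192, 0 → sum = 1.138
V_1 = 1.138 / l_1 = 1.138 / 0.43 = 2.646512… → 2.65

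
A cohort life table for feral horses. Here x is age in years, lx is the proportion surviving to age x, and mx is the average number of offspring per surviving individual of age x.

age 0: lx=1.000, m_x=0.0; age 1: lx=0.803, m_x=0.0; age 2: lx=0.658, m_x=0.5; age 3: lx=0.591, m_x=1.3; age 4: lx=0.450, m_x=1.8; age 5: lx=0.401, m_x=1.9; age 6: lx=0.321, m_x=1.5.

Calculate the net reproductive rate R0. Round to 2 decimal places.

lx·mx by age: 0, 0, 0.329, 0.7683, 0.81, 0.7619, 0.4815
R0 = Σ lx·mx = 3.1507 → 3.15

3.15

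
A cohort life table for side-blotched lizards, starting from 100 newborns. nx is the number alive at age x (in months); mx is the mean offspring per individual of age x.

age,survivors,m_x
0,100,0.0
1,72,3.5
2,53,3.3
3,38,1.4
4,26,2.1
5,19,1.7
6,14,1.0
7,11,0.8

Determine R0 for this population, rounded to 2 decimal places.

5.90

lx = nx/n0 = nx/100: 1, 0.72, 0.53, 0.38, 0.26, 0.19, 0.14, 0.11
lx·mx by age: 0, 2.52, 1.749, 0.532, 0.546, 0.323, 0.14, 0.088
R0 = Σ lx·mx = 5.898 → 5.90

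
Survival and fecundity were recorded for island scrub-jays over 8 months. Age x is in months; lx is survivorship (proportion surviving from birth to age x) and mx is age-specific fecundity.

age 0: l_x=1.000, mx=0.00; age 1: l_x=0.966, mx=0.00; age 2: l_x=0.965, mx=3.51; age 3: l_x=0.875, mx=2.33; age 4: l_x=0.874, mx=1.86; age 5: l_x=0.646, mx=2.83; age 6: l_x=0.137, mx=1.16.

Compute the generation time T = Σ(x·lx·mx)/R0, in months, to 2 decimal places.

lx·mx: 0, 0, 3.38715, 2.03875, 1.62564, 1.82818, 0.15892 → R0 = 9.03864
x·lx·mx: 0, 0, 6.7743, 6.11625, 6.50256, 9.1409, 0.95352 → Σ = 29.48753
T = 29.48753 / 9.03864 = 3.262386… → 3.26

3.26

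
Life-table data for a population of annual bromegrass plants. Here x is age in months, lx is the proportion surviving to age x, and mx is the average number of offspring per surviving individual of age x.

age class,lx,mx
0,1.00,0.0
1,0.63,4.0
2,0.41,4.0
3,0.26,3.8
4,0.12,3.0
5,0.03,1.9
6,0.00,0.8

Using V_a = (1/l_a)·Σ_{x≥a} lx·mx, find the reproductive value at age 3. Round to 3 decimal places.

lx·mx for x ≥ 3: 0.988, 0.36, 0.057, 0 → sum = 1.405
V_3 = 1.405 / l_3 = 1.405 / 0.26 = 5.403846… → 5.404

5.404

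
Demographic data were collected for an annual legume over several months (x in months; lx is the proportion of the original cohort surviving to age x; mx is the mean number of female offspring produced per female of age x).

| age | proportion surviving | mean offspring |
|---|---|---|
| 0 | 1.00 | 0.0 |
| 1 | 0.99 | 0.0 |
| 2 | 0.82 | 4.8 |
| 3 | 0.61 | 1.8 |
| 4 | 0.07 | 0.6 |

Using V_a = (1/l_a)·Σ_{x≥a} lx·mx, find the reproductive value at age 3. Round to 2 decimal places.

lx·mx for x ≥ 3: 1.098, 0.042 → sum = 1.14
V_3 = 1.14 / l_3 = 1.14 / 0.61 = 1.868852… → 1.87

1.87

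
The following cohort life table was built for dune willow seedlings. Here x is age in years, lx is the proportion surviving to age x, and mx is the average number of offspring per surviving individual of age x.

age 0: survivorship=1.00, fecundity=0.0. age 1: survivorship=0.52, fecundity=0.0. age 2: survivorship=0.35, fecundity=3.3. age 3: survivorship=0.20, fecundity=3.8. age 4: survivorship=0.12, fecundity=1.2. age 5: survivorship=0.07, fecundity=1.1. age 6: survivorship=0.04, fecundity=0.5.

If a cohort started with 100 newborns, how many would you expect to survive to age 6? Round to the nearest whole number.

4

Expected survivors = N0 · l_6 = 100 × 0.04 = 4 → 4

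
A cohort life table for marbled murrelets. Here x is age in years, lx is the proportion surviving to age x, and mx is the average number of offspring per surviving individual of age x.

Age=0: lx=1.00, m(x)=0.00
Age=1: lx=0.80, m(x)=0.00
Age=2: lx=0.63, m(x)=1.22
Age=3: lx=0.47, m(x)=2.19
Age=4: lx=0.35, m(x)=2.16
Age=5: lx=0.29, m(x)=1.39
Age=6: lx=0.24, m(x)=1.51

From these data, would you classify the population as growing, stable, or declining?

growing

R0 = Σ lx·mx = 0 + 0 + 0.7686 + 1.0293 + 0.756 + 0.4031 + 0.3624 = 3.3194
R0 > 1, so the population is growing.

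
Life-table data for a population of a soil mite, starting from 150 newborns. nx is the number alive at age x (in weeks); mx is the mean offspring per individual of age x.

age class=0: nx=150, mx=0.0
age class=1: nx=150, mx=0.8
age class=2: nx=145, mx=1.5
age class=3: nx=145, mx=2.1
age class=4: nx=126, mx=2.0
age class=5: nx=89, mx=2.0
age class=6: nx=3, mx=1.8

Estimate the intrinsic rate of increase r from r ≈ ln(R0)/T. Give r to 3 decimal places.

0.625

lx = nx/n0 = nx/150: 1, 1, 0.96667…, 0.96667…, 0.84, 0.59333…, 0.02
R0 = Σ lx·mx = 0 + 0.8 + 1.45… + 2.03… + 1.68 + 1.18667… + 0.036 = 7.182667…
Σ x·lx·mx = 22.659333…; T = 22.659333…/7.182667… = 3.15472…
r ≈ ln(R0)/T = ln(7.182667…)/3.15472… = 0.62499… → 0.625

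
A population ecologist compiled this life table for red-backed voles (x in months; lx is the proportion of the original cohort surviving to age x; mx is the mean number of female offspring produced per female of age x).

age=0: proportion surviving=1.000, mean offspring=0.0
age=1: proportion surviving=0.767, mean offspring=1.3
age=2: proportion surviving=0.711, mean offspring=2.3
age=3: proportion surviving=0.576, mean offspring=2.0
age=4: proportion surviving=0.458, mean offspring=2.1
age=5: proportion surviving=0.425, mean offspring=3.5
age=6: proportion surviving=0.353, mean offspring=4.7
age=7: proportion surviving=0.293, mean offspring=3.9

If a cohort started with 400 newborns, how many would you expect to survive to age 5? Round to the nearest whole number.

170

Expected survivors = N0 · l_5 = 400 × 0.425 = 170 → 170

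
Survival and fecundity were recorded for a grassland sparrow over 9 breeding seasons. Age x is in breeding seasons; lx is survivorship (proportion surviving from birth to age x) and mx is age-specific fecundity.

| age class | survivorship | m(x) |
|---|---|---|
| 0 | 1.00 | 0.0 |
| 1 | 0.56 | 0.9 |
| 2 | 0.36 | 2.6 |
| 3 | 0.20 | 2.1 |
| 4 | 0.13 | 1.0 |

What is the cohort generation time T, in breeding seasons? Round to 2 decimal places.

lx·mx: 0, 0.504, 0.936, 0.42, 0.13 → R0 = 1.99
x·lx·mx: 0, 0.504, 1.872, 1.26, 0.52 → Σ = 4.156
T = 4.156 / 1.99 = 2.088442… → 2.09

2.09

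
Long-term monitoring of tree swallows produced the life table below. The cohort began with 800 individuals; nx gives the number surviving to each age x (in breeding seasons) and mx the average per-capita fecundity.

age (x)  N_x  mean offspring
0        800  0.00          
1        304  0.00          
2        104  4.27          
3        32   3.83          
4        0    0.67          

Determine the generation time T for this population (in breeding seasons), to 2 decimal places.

lx = nx/n0 = nx/800: 1, 0.38, 0.13, 0.04, 0
lx·mx: 0, 0, 0.5551, 0.1532, 0 → R0 = 0.7083
x·lx·mx: 0, 0, 1.1102, 0.4596, 0 → Σ = 1.5698
T = 1.5698 / 0.7083 = 2.216293… → 2.22

2.22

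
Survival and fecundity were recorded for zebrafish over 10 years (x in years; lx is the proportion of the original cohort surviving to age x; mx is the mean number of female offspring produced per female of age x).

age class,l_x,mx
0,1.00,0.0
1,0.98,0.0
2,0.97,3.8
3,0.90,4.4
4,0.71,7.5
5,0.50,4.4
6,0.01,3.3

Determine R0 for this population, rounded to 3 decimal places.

lx·mx by age: 0, 0, 3.686, 3.96, 5.325, 2.2, 0.033
R0 = Σ lx·mx = 15.204 → 15.204

15.204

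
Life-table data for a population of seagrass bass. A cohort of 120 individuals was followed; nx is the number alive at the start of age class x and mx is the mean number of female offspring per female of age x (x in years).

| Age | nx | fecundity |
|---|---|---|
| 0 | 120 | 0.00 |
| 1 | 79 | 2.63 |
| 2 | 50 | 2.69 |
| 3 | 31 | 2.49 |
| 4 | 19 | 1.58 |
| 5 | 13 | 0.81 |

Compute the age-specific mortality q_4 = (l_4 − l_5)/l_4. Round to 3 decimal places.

lx = nx/n0 = nx/120: 1, 0.65833…, 0.41667…, 0.25833…, 0.15833…, 0.10833…
q_4 = (l_4 − l_5) / l_4 = (0.158333… − 0.108333…) / 0.158333…
     = 0.05… / 0.158333… = 0.315789… → 0.316

0.316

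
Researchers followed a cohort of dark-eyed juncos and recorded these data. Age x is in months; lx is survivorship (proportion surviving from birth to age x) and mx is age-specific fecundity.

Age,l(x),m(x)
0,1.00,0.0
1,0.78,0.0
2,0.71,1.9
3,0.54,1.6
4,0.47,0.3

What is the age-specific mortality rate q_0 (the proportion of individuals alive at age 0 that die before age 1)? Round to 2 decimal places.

0.22

q_0 = (l_0 − l_1) / l_0 = (1 − 0.78) / 1
     = 0.22 / 1 = 0.22 → 0.22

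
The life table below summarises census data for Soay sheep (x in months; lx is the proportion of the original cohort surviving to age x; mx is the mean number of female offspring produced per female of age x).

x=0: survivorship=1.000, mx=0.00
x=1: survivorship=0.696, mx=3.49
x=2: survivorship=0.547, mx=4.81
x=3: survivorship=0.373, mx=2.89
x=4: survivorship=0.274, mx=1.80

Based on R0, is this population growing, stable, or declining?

growing

R0 = Σ lx·mx = 0 + 2.42904 + 2.63107 + 1.07797 + 0.4932 = 6.63128
R0 > 1, so the population is growing.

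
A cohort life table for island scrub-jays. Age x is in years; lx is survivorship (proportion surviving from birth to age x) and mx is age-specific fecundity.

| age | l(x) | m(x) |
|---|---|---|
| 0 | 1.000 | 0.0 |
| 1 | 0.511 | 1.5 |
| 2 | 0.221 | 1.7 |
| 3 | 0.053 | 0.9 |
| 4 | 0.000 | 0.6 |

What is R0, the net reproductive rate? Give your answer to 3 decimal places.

1.190

lx·mx by age: 0, 0.7665, 0.3757, 0.0477, 0
R0 = Σ lx·mx = 1.1899 → 1.190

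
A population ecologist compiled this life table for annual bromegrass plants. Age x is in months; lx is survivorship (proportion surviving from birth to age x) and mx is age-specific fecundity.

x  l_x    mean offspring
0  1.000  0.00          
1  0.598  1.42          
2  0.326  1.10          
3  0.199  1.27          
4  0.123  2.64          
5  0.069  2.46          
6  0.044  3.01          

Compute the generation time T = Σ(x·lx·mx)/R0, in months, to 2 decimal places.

lx·mx: 0, 0.84916, 0.3586, 0.25273, 0.32472, 0.16974, 0.13244 → R0 = 2.08739
x·lx·mx: 0, 0.84916, 0.7172, 0.75819, 1.29888, 0.8487, 0.79464 → Σ = 5.26677
T = 5.26677 / 2.08739 = 2.523137… → 2.52

2.52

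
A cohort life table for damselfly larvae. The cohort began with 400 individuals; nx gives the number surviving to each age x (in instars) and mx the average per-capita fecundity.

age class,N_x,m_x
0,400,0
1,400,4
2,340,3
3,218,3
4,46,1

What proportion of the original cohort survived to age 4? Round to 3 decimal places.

0.115

l_4 = n_4/n_0 = 46/400 = 0.115 → 0.115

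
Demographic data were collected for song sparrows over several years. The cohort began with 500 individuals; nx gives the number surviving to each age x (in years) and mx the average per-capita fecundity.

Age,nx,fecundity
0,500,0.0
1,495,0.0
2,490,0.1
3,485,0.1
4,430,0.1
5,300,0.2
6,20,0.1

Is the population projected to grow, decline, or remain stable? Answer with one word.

declining

lx = nx/n0 = nx/500: 1, 0.99, 0.98, 0.97, 0.86, 0.6, 0.04
R0 = Σ lx·mx = 0 + 0 + 0.098 + 0.097 + 0.086 + 0.12 + 0.004 = 0.405
R0 < 1, so the population is declining.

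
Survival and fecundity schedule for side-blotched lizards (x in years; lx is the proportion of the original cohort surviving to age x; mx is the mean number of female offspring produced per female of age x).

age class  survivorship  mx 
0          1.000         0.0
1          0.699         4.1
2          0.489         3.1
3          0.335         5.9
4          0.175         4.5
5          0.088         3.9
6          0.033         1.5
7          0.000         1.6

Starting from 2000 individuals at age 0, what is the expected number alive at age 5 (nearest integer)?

176

Expected survivors = N0 · l_5 = 2000 × 0.088 = 176 → 176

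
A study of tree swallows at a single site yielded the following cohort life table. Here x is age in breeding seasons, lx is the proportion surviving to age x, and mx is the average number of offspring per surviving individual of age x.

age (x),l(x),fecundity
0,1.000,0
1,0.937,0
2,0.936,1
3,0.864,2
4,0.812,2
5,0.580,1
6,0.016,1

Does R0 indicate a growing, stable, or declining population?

R0 = Σ lx·mx = 0 + 0 + 0.936 + 1.728 + 1.624 + 0.58 + 0.016 = 4.884
R0 > 1, so the population is growing.

growing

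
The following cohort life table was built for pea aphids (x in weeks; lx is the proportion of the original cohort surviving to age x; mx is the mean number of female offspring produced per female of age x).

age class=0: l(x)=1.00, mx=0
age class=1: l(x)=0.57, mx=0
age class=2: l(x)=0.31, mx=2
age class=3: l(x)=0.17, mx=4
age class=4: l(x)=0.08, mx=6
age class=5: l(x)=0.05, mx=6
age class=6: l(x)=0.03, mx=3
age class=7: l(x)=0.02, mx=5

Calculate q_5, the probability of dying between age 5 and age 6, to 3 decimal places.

0.400

q_5 = (l_5 − l_6) / l_5 = (0.05 − 0.03) / 0.05
     = 0.02 / 0.05 = 0.4 → 0.400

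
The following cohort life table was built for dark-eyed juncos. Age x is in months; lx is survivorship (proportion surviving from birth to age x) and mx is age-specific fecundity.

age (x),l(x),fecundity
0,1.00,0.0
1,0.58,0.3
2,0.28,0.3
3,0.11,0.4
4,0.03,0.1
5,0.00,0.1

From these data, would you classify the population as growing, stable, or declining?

declining

R0 = Σ lx·mx = 0 + 0.174 + 0.084 + 0.044 + 0.003 + 0 = 0.305
R0 < 1, so the population is declining.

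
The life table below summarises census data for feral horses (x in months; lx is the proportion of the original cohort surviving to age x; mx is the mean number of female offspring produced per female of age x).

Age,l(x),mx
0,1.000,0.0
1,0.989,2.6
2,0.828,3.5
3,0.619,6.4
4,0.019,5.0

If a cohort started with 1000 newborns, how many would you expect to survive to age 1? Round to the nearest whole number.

Expected survivors = N0 · l_1 = 1000 × 0.989 = 989 → 989

989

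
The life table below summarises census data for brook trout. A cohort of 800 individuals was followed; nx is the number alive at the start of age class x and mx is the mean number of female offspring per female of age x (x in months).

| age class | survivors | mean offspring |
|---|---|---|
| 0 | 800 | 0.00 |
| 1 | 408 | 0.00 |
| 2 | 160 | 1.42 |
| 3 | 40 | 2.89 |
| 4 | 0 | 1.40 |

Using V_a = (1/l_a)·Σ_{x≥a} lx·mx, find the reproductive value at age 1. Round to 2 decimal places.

lx = nx/n0 = nx/800: 1, 0.51, 0.2, 0.05, 0
lx·mx for x ≥ 1: 0, 0.284, 0.1445, 0 → sum = 0.4285
V_1 = 0.4285 / l_1 = 0.4285 / 0.51 = 0.840196… → 0.84

0.84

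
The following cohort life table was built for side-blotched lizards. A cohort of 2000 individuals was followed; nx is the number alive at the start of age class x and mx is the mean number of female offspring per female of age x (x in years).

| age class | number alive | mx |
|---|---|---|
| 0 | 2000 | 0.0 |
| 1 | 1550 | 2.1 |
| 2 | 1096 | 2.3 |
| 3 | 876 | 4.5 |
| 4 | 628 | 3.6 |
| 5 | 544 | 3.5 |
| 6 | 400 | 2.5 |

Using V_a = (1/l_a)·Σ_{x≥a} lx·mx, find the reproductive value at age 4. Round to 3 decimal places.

lx = nx/n0 = nx/2000: 1, 0.775, 0.548, 0.438, 0.314, 0.272, 0.2
lx·mx for x ≥ 4: 1.1304, 0.952, 0.5 → sum = 2.5824
V_4 = 2.5824 / l_4 = 2.5824 / 0.314 = 8.224204… → 8.224

8.224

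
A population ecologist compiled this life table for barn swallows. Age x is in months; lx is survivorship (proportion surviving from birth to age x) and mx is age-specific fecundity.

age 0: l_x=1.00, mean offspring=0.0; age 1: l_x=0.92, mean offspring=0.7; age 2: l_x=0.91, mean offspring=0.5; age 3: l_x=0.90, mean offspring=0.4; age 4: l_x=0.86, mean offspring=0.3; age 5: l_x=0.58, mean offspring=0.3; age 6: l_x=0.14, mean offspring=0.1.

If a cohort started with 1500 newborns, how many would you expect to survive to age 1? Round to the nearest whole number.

1380

Expected survivors = N0 · l_1 = 1500 × 0.92 = 1380 → 1380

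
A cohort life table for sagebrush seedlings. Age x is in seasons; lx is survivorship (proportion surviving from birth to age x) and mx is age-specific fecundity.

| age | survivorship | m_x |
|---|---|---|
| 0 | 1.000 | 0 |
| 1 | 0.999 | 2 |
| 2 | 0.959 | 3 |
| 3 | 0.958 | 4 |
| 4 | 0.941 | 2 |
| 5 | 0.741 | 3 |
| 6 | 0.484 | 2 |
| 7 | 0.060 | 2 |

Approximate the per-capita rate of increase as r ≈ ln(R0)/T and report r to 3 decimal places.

R0 = Σ lx·mx = 0 + 1.998 + 2.877 + 3.832 + 1.882 + 2.223 + 0.968 + 0.12 = 13.9
Σ x·lx·mx = 44.539; T = 44.539/13.9 = 3.20424…
r ≈ ln(R0)/T = ln(13.9)/3.20424… = 0.82138… → 0.821

0.821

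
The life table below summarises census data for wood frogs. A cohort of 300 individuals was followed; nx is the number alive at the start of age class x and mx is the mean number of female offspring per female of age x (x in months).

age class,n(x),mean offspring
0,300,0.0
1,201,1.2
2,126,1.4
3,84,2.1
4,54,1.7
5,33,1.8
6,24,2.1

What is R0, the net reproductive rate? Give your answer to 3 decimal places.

2.652

lx = nx/n0 = nx/300: 1, 0.67, 0.42, 0.28, 0.18, 0.11, 0.08
lx·mx by age: 0, 0.804, 0.588, 0.588, 0.306, 0.198, 0.168
R0 = Σ lx·mx = 2.652 → 2.652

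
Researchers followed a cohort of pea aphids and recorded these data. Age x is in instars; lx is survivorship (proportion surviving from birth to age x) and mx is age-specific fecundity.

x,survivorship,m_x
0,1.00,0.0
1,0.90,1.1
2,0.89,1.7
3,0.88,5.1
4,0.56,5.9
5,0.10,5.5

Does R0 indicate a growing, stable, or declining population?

R0 = Σ lx·mx = 0 + 0.99 + 1.513 + 4.488 + 3.304 + 0.55 = 10.845
R0 > 1, so the population is growing.

growing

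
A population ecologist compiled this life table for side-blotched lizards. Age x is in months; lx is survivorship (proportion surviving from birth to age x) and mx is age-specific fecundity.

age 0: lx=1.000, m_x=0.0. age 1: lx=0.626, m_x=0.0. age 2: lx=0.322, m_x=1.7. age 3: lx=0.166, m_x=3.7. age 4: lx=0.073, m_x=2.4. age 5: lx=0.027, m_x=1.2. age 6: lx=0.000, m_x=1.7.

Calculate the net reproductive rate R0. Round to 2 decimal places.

lx·mx by age: 0, 0, 0.5474, 0.6142, 0.1752, 0.0324, 0
R0 = Σ lx·mx = 1.3692 → 1.37

1.37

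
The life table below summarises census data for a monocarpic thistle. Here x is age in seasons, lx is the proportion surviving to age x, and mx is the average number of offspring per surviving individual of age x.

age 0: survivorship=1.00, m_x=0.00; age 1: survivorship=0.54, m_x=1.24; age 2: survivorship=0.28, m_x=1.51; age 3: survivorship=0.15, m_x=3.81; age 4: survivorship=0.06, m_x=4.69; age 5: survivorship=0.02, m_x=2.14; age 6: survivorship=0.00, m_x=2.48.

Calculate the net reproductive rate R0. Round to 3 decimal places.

lx·mx by age: 0, 0.6696, 0.4228, 0.5715, 0.2814, 0.0428, 0
R0 = Σ lx·mx = 1.9881 → 1.988

1.988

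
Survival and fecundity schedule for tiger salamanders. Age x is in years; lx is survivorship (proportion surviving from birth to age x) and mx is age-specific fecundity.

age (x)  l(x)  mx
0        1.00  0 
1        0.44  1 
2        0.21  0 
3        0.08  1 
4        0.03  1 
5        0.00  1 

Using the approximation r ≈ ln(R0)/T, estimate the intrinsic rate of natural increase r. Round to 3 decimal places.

R0 = Σ lx·mx = 0 + 0.44 + 0 + 0.08 + 0.03 + 0 = 0.55
Σ x·lx·mx = 0.8; T = 0.8/0.55 = 1.45455…
r ≈ ln(R0)/T = ln(0.55)/1.45455… = -0.41101… → -0.411

-0.411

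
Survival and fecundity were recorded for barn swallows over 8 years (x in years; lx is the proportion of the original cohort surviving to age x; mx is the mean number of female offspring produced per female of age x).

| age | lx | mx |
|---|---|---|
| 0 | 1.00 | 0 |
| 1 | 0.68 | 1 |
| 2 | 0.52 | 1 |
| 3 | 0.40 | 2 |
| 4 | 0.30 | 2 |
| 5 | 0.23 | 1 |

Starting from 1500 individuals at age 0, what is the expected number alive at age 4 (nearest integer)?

450

Expected survivors = N0 · l_4 = 1500 × 0.30 = 450 → 450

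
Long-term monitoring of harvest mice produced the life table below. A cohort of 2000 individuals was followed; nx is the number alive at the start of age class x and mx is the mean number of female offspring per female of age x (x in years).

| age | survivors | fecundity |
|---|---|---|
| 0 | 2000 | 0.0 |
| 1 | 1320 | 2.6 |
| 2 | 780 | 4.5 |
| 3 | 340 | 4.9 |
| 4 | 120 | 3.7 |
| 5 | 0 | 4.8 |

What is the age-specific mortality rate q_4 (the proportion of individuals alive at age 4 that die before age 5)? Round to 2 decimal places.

1.00

lx = nx/n0 = nx/2000: 1, 0.66, 0.39, 0.17, 0.06, 0
q_4 = (l_4 − l_5) / l_4 = (0.06 − 0) / 0.06
     = 0.06 / 0.06 = 1 → 1.00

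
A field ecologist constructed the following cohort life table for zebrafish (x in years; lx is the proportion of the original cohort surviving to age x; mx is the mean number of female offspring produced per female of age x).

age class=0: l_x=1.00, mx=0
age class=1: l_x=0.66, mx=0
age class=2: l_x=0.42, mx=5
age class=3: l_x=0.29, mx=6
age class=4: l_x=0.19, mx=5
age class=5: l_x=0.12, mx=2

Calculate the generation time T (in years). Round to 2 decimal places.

2.87

lx·mx: 0, 0, 2.1, 1.74, 0.95, 0.24 → R0 = 5.03
x·lx·mx: 0, 0, 4.2, 5.22, 3.8, 1.2 → Σ = 14.42
T = 14.42 / 5.03 = 2.866799… → 2.87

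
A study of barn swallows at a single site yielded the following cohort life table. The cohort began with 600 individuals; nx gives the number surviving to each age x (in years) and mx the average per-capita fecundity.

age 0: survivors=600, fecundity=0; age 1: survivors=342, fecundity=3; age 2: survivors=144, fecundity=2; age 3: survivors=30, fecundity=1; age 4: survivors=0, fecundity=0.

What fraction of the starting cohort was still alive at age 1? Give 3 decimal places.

0.570

l_1 = n_1/n_0 = 342/600 = 0.57 → 0.570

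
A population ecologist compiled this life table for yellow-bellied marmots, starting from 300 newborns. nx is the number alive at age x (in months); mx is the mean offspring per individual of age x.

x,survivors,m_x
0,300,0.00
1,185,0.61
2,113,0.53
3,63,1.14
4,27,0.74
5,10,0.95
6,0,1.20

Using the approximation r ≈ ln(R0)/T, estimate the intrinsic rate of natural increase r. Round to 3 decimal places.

lx = nx/n0 = nx/300: 1, 0.61667…, 0.37667…, 0.21, 0.09, 0.03333…, 0
R0 = Σ lx·mx = 0 + 0.37617… + 0.19963… + 0.2394 + 0.0666 + 0.03167… + 0 = 0.913467…
Σ x·lx·mx = 1.918367…; T = 1.918367…/0.913467… = 2.10009…
r ≈ ln(R0)/T = ln(0.913467…)/2.10009… = -0.0431… → -0.043

-0.043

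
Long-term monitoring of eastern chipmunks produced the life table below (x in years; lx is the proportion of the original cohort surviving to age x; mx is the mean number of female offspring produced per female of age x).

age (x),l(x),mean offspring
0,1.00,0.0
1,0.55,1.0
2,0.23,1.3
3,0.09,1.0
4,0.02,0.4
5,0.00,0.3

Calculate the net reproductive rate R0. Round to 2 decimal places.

0.95

lx·mx by age: 0, 0.55, 0.299, 0.09, 0.008, 0
R0 = Σ lx·mx = 0.947 → 0.95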